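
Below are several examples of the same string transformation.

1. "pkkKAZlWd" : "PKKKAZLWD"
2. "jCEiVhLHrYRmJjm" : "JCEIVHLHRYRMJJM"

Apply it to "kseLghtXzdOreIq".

KSELGHTXZDOREIQ

The rule is to convert every letter to uppercase.
So "kseLghtXzdOreIq" becomes "KSELGHTXZDOREIQ".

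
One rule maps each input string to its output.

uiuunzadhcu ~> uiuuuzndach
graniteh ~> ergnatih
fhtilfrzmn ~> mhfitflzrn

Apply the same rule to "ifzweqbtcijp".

The rule is to swap each adjacent pair of characters (1↔2, 3↔4, ...), then move the last character to the front.
Starting from "ifzweqbtcijp": after the first operation, "fiwzqetbicpj"; after the second, "jfiwzqetbicp".

jfiwzqetbicp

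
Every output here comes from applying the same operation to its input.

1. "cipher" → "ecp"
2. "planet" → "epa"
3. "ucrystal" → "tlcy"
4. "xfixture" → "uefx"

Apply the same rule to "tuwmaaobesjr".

bsruma

The pattern: swap the front and back halves of the string, then keep every other character starting from the second (positions 2nd, 4th, 6th, ...).
Starting from "tuwmaaobesjr": after the first operation, "obesjrtuwmaa"; after the second, "bsruma".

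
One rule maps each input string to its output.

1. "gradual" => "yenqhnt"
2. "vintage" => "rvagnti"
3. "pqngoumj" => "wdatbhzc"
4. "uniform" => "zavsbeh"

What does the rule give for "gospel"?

The rule is to swap the first and last characters, then shift every letter 13 places forward in the alphabet (wrapping around) — i.e. ROT13.
Applying both steps to "gospel": "lospeg", then "ybfcrt".
(Check on "uniform": → "mniforu" → "zavsbeh" ✓)

ybfcrt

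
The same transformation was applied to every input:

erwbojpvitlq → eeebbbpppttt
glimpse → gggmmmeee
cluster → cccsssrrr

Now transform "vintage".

vvvttteee

Rule — keep one character in every 3, starting at position 1 (positions 1st, 4th, 7th, ...), then repeat every character 3 times.
Doing the same to "vintage": "vvvttteee".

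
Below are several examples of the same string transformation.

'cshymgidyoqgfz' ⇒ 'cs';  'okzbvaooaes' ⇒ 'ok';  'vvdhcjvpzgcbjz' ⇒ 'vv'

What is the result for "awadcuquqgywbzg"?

The rule is to keep only the first 2 characters.
On "awadcuquqgywbzg" that produces "aw".

aw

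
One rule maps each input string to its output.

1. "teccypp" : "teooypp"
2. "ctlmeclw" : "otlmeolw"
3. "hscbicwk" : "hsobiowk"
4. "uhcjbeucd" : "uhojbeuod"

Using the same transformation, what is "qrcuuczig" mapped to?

qrouuozig

The transformation: replace every "c" with "o".
On "qrcuuczig" that produces "qrouuozig".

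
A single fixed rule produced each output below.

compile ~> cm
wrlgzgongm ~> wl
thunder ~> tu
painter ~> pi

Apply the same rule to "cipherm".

cp

Rule — keep every other character starting from the first (positions 1st, 3rd, 5th, ...), then keep only the first 2 characters.
On "cipherm" that produces "cp".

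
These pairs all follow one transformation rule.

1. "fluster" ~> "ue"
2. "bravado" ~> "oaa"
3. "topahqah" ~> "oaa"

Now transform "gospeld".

The pattern: sort the characters into reverse alphabetical order, then keep only the vowels.
Working it through for "gospeld": intermediate "spolged", final "oe".

oe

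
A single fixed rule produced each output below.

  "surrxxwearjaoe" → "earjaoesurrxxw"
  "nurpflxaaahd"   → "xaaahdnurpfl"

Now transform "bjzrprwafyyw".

What's happening: swap the front and back halves of the string.
So "bjzrprwafyyw" becomes "wafyywbjzrpr".

wafyywbjzrpr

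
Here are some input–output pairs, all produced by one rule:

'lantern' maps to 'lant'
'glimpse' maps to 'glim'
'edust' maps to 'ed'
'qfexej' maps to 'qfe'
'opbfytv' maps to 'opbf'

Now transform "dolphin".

dolp

The pattern: delete the last 3 characters.
"dolphin" → "dolp".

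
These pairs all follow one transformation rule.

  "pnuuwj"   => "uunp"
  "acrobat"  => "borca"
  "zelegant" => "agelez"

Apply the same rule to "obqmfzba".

zfmqbo

Looking at the pairs, the operation is to reverse the string, then delete the first 2 characters.
Applying both steps to "obqmfzba": "abzfmqbo", then "zfmqbo".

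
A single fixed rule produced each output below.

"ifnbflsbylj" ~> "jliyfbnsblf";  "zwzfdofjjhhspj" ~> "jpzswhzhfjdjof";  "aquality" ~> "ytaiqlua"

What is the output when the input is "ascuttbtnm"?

The transformation: move the last character to the front, then take characters alternately from the front and the back (1st, last, 2nd, 2nd-last, ...).
Working it through for "ascuttbtnm": intermediate "mascuttbtn", final "mnatsbctut".

mnatsbctut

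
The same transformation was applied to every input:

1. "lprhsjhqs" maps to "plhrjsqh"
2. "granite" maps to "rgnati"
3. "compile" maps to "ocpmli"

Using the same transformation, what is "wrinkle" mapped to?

The rule is to delete the last character, then swap each adjacent pair of characters (1↔2, 3↔4, ...).
For "wrinkle" the result is "rwnilk".
(Check on "granite": → "granit" → "rgnati" ✓)

rwnilk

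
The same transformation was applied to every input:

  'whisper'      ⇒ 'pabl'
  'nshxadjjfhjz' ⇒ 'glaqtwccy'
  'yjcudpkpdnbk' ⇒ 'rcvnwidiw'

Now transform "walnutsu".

The transformation: delete the last 3 characters, then shift every letter 7 places backward in the alphabet (wrapping around).
On "walnutsu" that produces "ptegn".

ptegn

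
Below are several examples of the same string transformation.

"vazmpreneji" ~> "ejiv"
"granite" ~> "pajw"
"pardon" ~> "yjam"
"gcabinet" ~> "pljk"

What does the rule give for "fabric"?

Rule — shift every letter 9 places forward in the alphabet (wrapping around), then keep only the first 4 characters.
"fabric" → "ojkarl" → "ojka".

ojka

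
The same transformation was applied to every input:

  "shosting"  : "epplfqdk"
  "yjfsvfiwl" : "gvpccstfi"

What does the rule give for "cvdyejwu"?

szvagbrt

In each case the input is transformed by: swap each adjacent pair of characters (1↔2, 3↔4, ...), then shift every letter 3 places backward in the alphabet (wrapping around).
"cvdyejwu" → "szvagbrt".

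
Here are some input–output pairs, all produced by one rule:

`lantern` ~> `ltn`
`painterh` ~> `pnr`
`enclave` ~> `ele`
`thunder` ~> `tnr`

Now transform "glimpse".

gme

The rule is to keep one character in every 3, starting at position 1 (positions 1st, 4th, 7th, ...).
So "glimpse" becomes "gme".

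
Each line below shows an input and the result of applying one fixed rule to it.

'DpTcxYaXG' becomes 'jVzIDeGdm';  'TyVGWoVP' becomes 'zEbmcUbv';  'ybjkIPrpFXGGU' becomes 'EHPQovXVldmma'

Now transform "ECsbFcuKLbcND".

In each case the input is transformed by: shift every letter 6 places forward in the alphabet (wrapping around), then flip the case of every letter.
Applying both steps to "ECsbFcuKLbcND": "KIyhLiaQRhiTJ", then "kiYHlIAqrHItj".

kiYHlIAqrHItj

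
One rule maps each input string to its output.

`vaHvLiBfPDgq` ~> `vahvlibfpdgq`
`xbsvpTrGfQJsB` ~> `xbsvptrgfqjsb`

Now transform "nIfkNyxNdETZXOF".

nifknyxndetzxof

In each case the input is transformed by: convert every letter to lowercase.
"nIfkNyxNdETZXOF" → "nifknyxndetzxof".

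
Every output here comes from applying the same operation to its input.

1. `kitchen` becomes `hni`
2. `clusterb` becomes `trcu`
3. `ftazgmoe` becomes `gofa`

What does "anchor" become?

oac

The transformation: move the first 3 characters to the end (rotate left by 3), then keep every other character starting from the second (positions 2nd, 4th, 6th, ...).
"anchor" → "oac".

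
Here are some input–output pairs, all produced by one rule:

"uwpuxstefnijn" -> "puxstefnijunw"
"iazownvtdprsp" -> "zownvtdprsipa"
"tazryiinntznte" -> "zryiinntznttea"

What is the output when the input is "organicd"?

What's happening: swap the first and last characters, then move the first 2 characters to the end (rotate left by 2).
Working it through for "organicd": intermediate "drganico", final "ganicodr".

ganicodr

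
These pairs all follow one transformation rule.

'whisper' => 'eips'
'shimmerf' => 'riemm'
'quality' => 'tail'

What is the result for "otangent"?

naeng

The rule is to take characters alternately from the front and the back (1st, last, 2nd, 2nd-last, ...), then delete the first 3 characters.
Starting from "otangent": after the first operation, "ottnaeng"; after the second, "naeng".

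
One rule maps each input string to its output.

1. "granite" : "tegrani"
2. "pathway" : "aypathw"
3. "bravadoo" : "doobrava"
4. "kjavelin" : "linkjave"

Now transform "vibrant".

What's happening: move the first 2 characters to the end (rotate left by 2), then move the first 3 characters to the end (rotate left by 3).
Applying both steps to "vibrant": "brantvi", then "ntvibra".
(Check on "kjavelin": → "avelinkj" → "linkjave" ✓)

ntvibra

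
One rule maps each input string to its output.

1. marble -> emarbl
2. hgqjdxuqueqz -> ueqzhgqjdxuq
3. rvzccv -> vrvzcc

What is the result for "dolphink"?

nkdolphi

Each output is the input with this applied: move the first 2 characters to the end (rotate left by 2), then swap the front and back halves of the string.
Working it through for "dolphink": intermediate "lphinkdo", final "nkdolphi".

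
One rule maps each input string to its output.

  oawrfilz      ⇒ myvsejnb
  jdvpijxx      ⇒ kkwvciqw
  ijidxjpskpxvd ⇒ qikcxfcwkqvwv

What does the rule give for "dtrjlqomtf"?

sgzbdywegq

The pattern: reverse the string, then shift every letter 13 places forward in the alphabet (wrapping around) — i.e. ROT13.
Applying both steps to "dtrjlqomtf": "ftmoqljrtd", then "sgzbdywegq".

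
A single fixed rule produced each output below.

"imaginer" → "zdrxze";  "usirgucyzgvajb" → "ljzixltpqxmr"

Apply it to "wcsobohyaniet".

ntjfsfyprez

In each case the input is transformed by: shift every letter 9 places backward in the alphabet (wrapping around), then delete the last 2 characters.
Working it through for "wcsobohyaniet": intermediate "ntjfsfyprezvk", final "ntjfsfyprez".
(Check on "usirgucyzgvajb": → "ljzixltpqxmras" → "ljzixltpqxmr" ✓)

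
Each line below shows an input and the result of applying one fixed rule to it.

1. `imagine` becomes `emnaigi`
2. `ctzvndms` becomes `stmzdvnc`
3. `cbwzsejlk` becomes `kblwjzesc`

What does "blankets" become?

sltaenkb

The rule is to take characters alternately from the front and the back (1st, last, 2nd, 2nd-last, ...), then move the first character to the end.
Working it through for "blankets": intermediate "bsltaenk", final "sltaenkb".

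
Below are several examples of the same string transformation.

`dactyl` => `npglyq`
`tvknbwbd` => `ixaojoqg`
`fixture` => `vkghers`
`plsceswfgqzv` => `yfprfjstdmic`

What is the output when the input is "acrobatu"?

pebonghn

What's happening: move the first character to the end, then shift every letter 13 places forward in the alphabet (wrapping around) — i.e. ROT13.
Doing the same to "acrobatu": "pebonghn".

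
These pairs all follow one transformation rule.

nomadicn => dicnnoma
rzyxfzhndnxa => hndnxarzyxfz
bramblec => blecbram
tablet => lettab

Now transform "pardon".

The rule is to swap the front and back halves of the string.
Doing the same to "pardon": "donpar".

donpar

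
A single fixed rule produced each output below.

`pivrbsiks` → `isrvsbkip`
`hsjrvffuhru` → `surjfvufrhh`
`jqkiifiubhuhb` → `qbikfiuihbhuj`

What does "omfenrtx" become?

mxefrnot

Rule — swap the first and last characters, then swap each adjacent pair of characters (1↔2, 3↔4, ...).
For "omfenrtx" the result is "mxefrnot".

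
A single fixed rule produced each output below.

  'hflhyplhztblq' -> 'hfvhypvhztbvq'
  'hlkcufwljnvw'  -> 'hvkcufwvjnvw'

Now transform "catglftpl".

catgvftpv

The pattern: replace every "l" with "v".
"catglftpl" → "catgvftpv".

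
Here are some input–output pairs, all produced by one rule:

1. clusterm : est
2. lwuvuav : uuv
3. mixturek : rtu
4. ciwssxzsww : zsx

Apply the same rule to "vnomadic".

The pattern: take characters alternately from the front and the back (1st, last, 2nd, 2nd-last, ...), then keep only the last 3 characters.
"vnomadic" → "dma".

dma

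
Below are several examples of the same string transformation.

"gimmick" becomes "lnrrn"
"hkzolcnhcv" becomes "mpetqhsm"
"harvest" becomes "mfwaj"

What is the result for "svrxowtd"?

xawctb

Rule — shift every letter 5 places forward in the alphabet (wrapping around), then delete the last 2 characters.
So "svrxowtd" becomes "xawctb".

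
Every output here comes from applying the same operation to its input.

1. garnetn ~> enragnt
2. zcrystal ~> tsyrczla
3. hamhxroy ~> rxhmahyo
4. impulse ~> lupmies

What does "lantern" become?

etnalnr

Looking at the pairs, the operation is to reverse the string, then move the first 2 characters to the end (rotate left by 2).
Starting from "lantern": after the first operation, "nretnal"; after the second, "etnalnr".
(Check on "zcrystal": → "latsyrcz" → "tsyrczla" ✓)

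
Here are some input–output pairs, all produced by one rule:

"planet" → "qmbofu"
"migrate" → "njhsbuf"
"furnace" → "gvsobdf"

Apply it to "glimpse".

In each case the input is transformed by: shift every letter 1 place forward in the alphabet (wrapping around).
So "glimpse" becomes "hmjnqtf".

hmjnqtf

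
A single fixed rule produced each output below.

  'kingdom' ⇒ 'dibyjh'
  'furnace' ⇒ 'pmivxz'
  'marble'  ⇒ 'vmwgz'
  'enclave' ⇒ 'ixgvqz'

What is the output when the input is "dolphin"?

jgkcdi

The transformation: delete the first character, then shift every letter 5 places backward in the alphabet (wrapping around).
"dolphin" → "olphin" → "jgkcdi".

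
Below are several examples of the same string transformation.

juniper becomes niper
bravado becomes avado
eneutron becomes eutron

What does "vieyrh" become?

The transformation: delete the first 2 characters.
On "vieyrh" that produces "eyrh".

eyrh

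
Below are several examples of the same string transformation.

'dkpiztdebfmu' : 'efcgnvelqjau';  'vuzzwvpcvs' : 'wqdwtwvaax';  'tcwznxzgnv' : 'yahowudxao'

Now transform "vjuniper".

In each case the input is transformed by: shift every letter 1 place forward in the alphabet (wrapping around), then swap the front and back halves of the string.
Working it through for "vjuniper": intermediate "wkvojqfs", final "jqfswkvo".

jqfswkvo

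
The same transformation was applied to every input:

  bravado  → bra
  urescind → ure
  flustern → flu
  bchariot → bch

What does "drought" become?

dro

The pattern: keep only the first 3 characters.
Doing the same to "drought": "dro".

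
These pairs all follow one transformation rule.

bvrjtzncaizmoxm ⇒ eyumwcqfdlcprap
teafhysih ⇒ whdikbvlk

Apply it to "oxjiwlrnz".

ramlzouqc

The transformation: shift every letter 3 places forward in the alphabet (wrapping around).
For "oxjiwlrnz" the result is "ramlzouqc".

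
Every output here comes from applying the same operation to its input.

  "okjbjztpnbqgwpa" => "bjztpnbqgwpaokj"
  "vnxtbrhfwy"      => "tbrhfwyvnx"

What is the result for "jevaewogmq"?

aewogmqjev

The rule is to move the first 3 characters to the end (rotate left by 3).
Doing the same to "jevaewogmq": "aewogmqjev".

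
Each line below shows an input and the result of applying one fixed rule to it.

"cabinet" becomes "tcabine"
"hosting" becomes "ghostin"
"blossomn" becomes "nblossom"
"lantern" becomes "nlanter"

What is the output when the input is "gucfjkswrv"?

vgucfjkswr

Each output is the input with this applied: move the last character to the front.
Applying that to "gucfjkswrv" gives "vgucfjkswr".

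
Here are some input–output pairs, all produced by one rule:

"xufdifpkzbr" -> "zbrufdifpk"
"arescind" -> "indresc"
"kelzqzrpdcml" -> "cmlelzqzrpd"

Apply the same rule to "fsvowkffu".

The pattern: delete the first character, then move the last 3 characters to the front (rotate right by 3).
On "fsvowkffu": the first step gives "svowkffu", and the second then gives "ffusvowk".

ffusvowk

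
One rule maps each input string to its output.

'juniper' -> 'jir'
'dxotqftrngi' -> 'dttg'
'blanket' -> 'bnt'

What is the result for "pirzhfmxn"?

pzm

Each output is the input with this applied: keep one character in every 3, starting at position 1 (positions 1st, 4th, 7th, ...).
So "pirzhfmxn" becomes "pzm".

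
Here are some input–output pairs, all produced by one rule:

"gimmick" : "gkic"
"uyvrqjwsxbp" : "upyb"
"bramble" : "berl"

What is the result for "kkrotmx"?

kxkm

Each output is the input with this applied: take characters alternately from the front and the back (1st, last, 2nd, 2nd-last, ...), then keep only the first 4 characters.
Starting from "kkrotmx": after the first operation, "kxkmrto"; after the second, "kxkm".
(Check on "gimmick": → "gkicmim" → "gkic" ✓)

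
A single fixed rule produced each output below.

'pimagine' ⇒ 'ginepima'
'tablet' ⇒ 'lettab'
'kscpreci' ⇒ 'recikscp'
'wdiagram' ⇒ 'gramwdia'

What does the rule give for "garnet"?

What's happening: swap the front and back halves of the string.
"garnet" → "netgar".

netgar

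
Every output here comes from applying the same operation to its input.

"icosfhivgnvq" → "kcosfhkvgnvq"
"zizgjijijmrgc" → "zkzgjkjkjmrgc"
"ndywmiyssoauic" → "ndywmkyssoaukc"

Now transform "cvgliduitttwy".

cvglkduktttwy

The transformation: replace every "i" with "k".
Doing the same to "cvgliduitttwy": "cvglkduktttwy".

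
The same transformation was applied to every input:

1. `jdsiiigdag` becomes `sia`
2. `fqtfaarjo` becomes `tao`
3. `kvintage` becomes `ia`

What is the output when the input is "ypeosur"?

eu

The pattern: keep one character in every 3, starting at position 3 (positions 3rd, 6th, 9th, ...).
So "ypeosur" becomes "eu".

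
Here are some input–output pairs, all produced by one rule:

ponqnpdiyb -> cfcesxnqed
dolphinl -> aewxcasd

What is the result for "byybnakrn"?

The transformation: shift every letter 11 places backward in the alphabet (wrapping around), then move the first 2 characters to the end (rotate left by 2).
Working it through for "byybnakrn": intermediate "qnnqcpzgc", final "nqcpzgcqn".

nqcpzgcqn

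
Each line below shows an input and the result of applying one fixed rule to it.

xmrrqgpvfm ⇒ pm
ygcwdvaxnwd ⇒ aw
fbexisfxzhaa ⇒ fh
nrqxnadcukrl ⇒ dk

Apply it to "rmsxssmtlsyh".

In each case the input is transformed by: keep one character in every 3, starting at position 1 (positions 1st, 4th, 7th, ...), then delete the first 2 characters.
Starting from "rmsxssmtlsyh": after the first operation, "rxms"; after the second, "ms".
(Check on "xmrrqgpvfm": → "xrpm" → "pm" ✓)

ms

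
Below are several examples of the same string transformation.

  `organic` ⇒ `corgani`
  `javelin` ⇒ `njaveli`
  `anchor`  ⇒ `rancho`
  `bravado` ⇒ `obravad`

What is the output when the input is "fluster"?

The pattern: move the last character to the front.
"fluster" → "rfluste".

rfluste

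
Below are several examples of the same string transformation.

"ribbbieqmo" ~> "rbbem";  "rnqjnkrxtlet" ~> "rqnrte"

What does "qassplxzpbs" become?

Each output is the input with this applied: keep every other character starting from the first (positions 1st, 3rd, 5th, ...).
Doing the same to "qassplxzpbs": "qspxps".

qspxps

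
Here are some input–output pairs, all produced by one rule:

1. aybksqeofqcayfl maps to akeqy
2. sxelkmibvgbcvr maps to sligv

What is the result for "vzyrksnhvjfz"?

vrnj

What's happening: keep one character in every 3, starting at position 1 (positions 1st, 4th, 7th, ...).
Applying that to "vzyrksnhvjfz" gives "vrnj".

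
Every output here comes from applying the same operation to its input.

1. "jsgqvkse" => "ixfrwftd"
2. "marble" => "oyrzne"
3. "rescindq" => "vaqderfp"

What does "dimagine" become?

The pattern: shift every letter 13 places forward in the alphabet (wrapping around) — i.e. ROT13, then swap the front and back halves of the string.
Starting from "dimagine": after the first operation, "qvzntvar"; after the second, "tvarqvzn".

tvarqvzn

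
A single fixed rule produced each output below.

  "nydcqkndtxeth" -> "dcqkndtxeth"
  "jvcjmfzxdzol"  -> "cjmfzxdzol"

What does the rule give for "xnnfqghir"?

The pattern: delete the first 2 characters.
Applying that to "xnnfqghir" gives "nfqghir".

nfqghir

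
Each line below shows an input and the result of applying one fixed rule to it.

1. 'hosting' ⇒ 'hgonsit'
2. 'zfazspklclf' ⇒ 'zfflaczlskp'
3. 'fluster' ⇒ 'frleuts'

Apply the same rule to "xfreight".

xtfhrgei

The rule is to take characters alternately from the front and the back (1st, last, 2nd, 2nd-last, ...).
Applying that to "xfreight" gives "xtfhrgei".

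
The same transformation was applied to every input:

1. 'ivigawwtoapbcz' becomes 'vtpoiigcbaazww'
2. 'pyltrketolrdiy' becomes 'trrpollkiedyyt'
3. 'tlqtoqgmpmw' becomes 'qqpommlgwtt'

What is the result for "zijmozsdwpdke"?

spomkjieddzzw

Each output is the input with this applied: sort the characters into reverse alphabetical order, then move the first 3 characters to the end (rotate left by 3).
Working it through for "zijmozsdwpdke": intermediate "zzwspomkjiedd", final "spomkjieddzzw".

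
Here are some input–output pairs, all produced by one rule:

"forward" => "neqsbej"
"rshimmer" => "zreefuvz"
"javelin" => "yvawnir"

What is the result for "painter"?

grecnva

The transformation: shift every letter 13 places forward in the alphabet (wrapping around) — i.e. ROT13, then move the last 3 characters to the front (rotate right by 3).
Working it through for "painter": intermediate "cnvagre", final "grecnva".
(Check on "rshimmer": → "efuvzzre" → "zreefuvz" ✓)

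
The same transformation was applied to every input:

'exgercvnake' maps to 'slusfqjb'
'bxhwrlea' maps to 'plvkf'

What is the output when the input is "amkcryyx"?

oayqf

What's happening: shift every letter 12 places backward in the alphabet (wrapping around), then delete the last 3 characters.
On "amkcryyx": the first step gives "oayqfmml", and the second then gives "oayqf".
(Check on "exgercvnake": → "slusfqjboys" → "slusfqjb" ✓)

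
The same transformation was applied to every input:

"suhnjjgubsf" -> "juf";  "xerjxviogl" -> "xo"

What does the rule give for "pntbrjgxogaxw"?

rxa

The rule is to delete the first 3 characters, then keep one character in every 3, starting at position 2 (positions 2nd, 5th, 8th, ...).
For "pntbrjgxogaxw", step one produces "brjgxogaxw"; step two turns that into "rxa".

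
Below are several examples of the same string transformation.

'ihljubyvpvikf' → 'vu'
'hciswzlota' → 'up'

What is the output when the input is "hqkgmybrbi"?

The transformation: shift every letter 13 places forward in the alphabet (wrapping around) — i.e. ROT13, then keep only the first 2 characters.
On "hqkgmybrbi": the first step gives "udxtzloeov", and the second then gives "ud".

ud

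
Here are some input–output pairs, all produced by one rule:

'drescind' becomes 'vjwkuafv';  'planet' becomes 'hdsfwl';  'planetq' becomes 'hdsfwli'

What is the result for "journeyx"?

Looking at the pairs, the operation is to shift every letter 8 places backward in the alphabet (wrapping around).
For "journeyx" the result is "bgmjfwqp".

bgmjfwqp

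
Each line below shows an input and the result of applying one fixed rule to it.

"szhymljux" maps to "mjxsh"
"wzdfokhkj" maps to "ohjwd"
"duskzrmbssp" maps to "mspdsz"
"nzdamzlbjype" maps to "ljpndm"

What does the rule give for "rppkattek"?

atkrp

The pattern: keep every other character starting from the first (positions 1st, 3rd, 5th, ...), then move the last 3 characters to the front (rotate right by 3).
"rppkattek" → "atkrp".
(Check on "szhymljux": → "shmjx" → "mjxsh" ✓)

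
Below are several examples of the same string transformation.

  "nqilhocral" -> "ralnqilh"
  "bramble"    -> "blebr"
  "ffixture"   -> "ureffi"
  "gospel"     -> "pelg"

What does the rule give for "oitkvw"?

The transformation: move the last 3 characters to the front (rotate right by 3), then delete the last 2 characters.
Doing the same to "oitkvw": "kvwo".
(Check on "gospel": → "pelgos" → "pelg" ✓)

kvwo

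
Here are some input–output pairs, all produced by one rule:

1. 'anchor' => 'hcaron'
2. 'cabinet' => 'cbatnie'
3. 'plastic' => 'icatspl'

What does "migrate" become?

geatrmi

Each output is the input with this applied: sort the characters into reverse alphabetical order, then move the last 3 characters to the front (rotate right by 3).
Working it through for "migrate": intermediate "trmigea", final "geatrmi".
(Check on "cabinet": → "tniecba" → "cbatnie" ✓)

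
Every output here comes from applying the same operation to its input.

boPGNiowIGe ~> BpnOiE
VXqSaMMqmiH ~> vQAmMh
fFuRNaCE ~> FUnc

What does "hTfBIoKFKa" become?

Rule — keep every other character starting from the first (positions 1st, 3rd, 5th, ...), then flip the case of every letter.
On "hTfBIoKFKa" that produces "HFikk".

HFikk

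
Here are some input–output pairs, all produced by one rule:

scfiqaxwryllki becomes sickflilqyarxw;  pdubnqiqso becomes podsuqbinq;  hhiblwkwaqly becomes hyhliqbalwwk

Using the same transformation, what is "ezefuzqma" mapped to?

Looking at the pairs, the operation is to take characters alternately from the front and the back (1st, last, 2nd, 2nd-last, ...).
For "ezefuzqma" the result is "eazmeqfzu".

eazmeqfzu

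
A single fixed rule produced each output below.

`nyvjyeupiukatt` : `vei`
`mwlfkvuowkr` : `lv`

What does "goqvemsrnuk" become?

Rule — delete the last 3 characters, then keep one character in every 3, starting at position 3 (positions 3rd, 6th, 9th, ...).
On "goqvemsrnuk": the first step gives "goqvemsr", and the second then gives "qm".

qm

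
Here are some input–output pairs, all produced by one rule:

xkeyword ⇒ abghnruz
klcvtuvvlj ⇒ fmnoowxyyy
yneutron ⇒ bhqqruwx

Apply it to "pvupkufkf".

The rule is to shift every letter 3 places forward in the alphabet (wrapping around), then sort the characters into alphabetical order.
For "pvupkufkf", step one produces "syxsnxini"; step two turns that into "iinnssxxy".

iinnssxxy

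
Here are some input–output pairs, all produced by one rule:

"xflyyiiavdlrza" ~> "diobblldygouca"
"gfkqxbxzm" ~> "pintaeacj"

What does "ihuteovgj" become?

mkxwhryjl

Rule — shift every letter 3 places forward in the alphabet (wrapping around), then swap the first and last characters.
"ihuteovgj" → "lkxwhryjm" → "mkxwhryjl".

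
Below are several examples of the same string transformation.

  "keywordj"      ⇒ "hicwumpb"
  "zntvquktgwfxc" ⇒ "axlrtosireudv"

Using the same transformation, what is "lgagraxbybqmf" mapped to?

Rule — move the last character to the front, then shift every letter 2 places backward in the alphabet (wrapping around).
Working it through for "lgagraxbybqmf": intermediate "flgagraxbybqm", final "djeyepyvzwzok".

djeyepyvzwzok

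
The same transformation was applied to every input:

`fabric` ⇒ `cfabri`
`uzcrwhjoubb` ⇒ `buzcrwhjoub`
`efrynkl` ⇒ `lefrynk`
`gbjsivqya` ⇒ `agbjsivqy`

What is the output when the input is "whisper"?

Each output is the input with this applied: move the last character to the front.
For "whisper" the result is "rwhispe".

rwhispe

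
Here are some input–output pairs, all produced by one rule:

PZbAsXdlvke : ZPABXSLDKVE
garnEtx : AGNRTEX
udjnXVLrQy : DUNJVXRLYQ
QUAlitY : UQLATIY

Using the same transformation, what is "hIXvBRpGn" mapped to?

In each case the input is transformed by: swap each adjacent pair of characters (1↔2, 3↔4, ...), then convert every letter to uppercase.
Starting from "hIXvBRpGn": after the first operation, "IhvXRBGpn"; after the second, "IHVXRBGPN".

IHVXRBGPN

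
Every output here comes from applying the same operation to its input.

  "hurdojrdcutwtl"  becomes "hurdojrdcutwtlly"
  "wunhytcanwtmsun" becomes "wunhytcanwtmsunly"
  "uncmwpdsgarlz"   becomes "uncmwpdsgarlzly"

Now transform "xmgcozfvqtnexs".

The rule is to append "ly".
Doing the same to "xmgcozfvqtnexs": "xmgcozfvqtnexsly".

xmgcozfvqtnexsly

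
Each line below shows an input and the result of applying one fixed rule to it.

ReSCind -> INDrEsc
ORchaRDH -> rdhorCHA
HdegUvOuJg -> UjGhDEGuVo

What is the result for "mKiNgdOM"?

DomMkInG

Looking at the pairs, the operation is to move the last 3 characters to the front (rotate right by 3), then flip the case of every letter.
Starting from "mKiNgdOM": after the first operation, "dOMmKiNg"; after the second, "DomMkInG".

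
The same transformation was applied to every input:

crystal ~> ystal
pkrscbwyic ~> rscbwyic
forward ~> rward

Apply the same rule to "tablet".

In each case the input is transformed by: delete the first 2 characters.
Doing the same to "tablet": "blet".

blet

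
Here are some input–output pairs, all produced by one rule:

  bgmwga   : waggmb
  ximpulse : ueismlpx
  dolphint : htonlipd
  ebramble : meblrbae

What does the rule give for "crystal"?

slraytc

Rule — take characters alternately from the front and the back (1st, last, 2nd, 2nd-last, ...), then swap the first and last characters.
Working it through for "crystal": intermediate "clrayts", final "slraytc".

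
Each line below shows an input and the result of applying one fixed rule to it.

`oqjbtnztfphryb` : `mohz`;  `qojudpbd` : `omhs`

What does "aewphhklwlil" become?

ycun

What's happening: shift every letter 2 places backward in the alphabet (wrapping around), then keep only the first 4 characters.
"aewphhklwlil" → "ycunffijujgj" → "ycun".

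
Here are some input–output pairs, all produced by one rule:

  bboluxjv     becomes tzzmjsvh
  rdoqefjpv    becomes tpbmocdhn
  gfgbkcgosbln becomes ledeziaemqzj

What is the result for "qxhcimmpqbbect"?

The rule is to move the last character to the front, then shift every letter 2 places backward in the alphabet (wrapping around).
So "qxhcimmpqbbect" becomes "rovfagkknozzca".

rovfagkknozzca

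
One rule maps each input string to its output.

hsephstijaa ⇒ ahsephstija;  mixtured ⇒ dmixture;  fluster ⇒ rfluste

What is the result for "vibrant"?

tvibran

In each case the input is transformed by: move the last character to the front.
So "vibrant" becomes "tvibran".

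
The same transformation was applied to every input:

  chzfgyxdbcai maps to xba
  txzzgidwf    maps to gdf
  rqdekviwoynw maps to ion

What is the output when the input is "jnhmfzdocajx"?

Rule — keep every other character starting from the first (positions 1st, 3rd, 5th, ...), then keep only the last 3 characters.
On "jnhmfzdocajx": the first step gives "jhfdcj", and the second then gives "dcj".

dcj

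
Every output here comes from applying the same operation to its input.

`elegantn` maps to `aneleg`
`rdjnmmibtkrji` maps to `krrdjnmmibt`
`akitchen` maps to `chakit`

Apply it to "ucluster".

stuclu

Rule — delete the last 2 characters, then move the last 2 characters to the front (rotate right by 2).
Starting from "ucluster": after the first operation, "uclust"; after the second, "stuclu".
(Check on "akitchen": → "akitch" → "chakit" ✓)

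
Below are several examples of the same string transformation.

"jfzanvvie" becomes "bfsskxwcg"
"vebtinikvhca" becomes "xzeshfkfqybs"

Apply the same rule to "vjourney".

vbkorlgs

In each case the input is transformed by: reverse the string, then shift every letter 3 places backward in the alphabet (wrapping around).
"vjourney" → "yenruojv" → "vbkorlgs".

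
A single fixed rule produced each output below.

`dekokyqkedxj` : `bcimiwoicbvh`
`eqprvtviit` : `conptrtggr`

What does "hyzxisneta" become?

What's happening: shift every letter 2 places backward in the alphabet (wrapping around).
On "hyzxisneta" that produces "fwxvgqlcry".

fwxvgqlcry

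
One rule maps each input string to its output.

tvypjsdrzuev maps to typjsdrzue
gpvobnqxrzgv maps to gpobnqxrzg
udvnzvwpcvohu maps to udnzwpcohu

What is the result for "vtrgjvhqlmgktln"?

The rule is to remove every "v".
"vtrgjvhqlmgktln" → "trgjhqlmgktln".

trgjhqlmgktln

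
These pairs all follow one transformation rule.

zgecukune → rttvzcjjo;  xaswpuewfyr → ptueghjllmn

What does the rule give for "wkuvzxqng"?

The rule is to sort the characters into alphabetical order, then shift every letter 11 places backward in the alphabet (wrapping around).
Working it through for "wkuvzxqng": intermediate "gknquvwxz", final "vzcfjklmo".

vzcfjklmo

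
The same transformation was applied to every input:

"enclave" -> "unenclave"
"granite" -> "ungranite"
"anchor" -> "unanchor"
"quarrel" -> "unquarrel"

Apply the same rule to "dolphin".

undolphin

Looking at the pairs, the operation is to prepend "un".
"dolphin" → "undolphin".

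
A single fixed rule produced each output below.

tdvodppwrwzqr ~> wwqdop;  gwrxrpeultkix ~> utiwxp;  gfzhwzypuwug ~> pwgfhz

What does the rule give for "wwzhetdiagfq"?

igqwht

The rule is to keep every other character starting from the second (positions 2nd, 4th, 6th, ...), then move the last 3 characters to the front (rotate right by 3).
On "wwzhetdiagfq": the first step gives "whtigq", and the second then gives "igqwht".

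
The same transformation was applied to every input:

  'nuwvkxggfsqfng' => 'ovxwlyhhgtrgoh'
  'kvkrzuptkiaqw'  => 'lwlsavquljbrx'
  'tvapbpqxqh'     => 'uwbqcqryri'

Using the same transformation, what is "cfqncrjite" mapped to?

dgrodskjuf

In each case the input is transformed by: shift every letter 1 place forward in the alphabet (wrapping around).
So "cfqncrjite" becomes "dgrodskjuf".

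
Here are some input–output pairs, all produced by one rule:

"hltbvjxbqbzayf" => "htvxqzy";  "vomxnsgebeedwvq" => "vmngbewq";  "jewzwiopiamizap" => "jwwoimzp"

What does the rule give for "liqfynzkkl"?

The pattern: keep every other character starting from the first (positions 1st, 3rd, 5th, ...).
"liqfynzkkl" → "lqyzk".

lqyzk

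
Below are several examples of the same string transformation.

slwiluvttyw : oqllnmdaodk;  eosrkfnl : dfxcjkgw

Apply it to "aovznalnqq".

Rule — reverse the string, then shift every letter 8 places backward in the alphabet (wrapping around).
Applying both steps to "aovznalnqq": "qqnlanzvoa", then "iifdsfrngs".

iifdsfrngs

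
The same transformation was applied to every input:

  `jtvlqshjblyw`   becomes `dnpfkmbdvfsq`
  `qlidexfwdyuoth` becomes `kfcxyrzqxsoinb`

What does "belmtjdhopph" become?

Looking at the pairs, the operation is to shift every letter 6 places backward in the alphabet (wrapping around).
Applying that to "belmtjdhopph" gives "vyfgndxbijjb".

vyfgndxbijjb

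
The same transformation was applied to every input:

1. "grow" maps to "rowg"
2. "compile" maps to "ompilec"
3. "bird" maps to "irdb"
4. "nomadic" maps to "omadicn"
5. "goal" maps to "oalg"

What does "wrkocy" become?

In each case the input is transformed by: move the first character to the end.
On "wrkocy" that produces "rkocyw".

rkocyw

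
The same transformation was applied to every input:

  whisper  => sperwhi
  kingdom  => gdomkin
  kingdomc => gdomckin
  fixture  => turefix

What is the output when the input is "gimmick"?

mickgim

What's happening: move the first 3 characters to the end (rotate left by 3).
For "gimmick" the result is "mickgim".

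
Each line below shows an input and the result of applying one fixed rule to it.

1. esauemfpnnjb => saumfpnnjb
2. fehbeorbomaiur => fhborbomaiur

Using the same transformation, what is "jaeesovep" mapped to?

The transformation: remove every "e".
Applying that to "jaeesovep" gives "jasovp".

jasovp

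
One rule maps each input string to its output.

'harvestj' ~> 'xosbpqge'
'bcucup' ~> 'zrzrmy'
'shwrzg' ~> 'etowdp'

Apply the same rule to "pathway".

In each case the input is transformed by: shift every letter 3 places backward in the alphabet (wrapping around), then move the first character to the end.
For "pathway" the result is "xqetxvm".

xqetxvm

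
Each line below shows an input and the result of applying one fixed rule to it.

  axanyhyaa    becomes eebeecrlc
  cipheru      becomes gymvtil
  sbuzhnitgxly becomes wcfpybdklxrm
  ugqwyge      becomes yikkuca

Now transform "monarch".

The pattern: take characters alternately from the front and the back (1st, last, 2nd, 2nd-last, ...), then shift every letter 4 places forward in the alphabet (wrapping around).
On "monarch": the first step gives "mhocnra", and the second then gives "qlsgrve".

qlsgrve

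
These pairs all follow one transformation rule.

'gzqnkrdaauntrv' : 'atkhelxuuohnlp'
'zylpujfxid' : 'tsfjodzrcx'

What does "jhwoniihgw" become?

dbqihccbaq

The rule is to shift every letter 6 places backward in the alphabet (wrapping around).
Doing the same to "jhwoniihgw": "dbqihccbaq".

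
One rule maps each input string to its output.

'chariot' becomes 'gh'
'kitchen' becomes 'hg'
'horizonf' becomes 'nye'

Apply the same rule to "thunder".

Looking at the pairs, the operation is to shift every letter 1 place backward in the alphabet (wrapping around), then keep one character in every 3, starting at position 2 (positions 2nd, 5th, 8th, ...).
Starting from "thunder": after the first operation, "sgtmcdq"; after the second, "gc".

gc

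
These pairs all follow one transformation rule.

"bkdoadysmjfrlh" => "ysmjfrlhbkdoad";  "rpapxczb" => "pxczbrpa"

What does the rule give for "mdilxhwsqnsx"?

Looking at the pairs, the operation is to swap the front and back halves of the string, then move the last character to the front.
For "mdilxhwsqnsx", step one produces "wsqnsxmdilxh"; step two turns that into "hwsqnsxmdilx".
(Check on "bkdoadysmjfrlh": → "smjfrlhbkdoady" → "ysmjfrlhbkdoad" ✓)

hwsqnsxmdilx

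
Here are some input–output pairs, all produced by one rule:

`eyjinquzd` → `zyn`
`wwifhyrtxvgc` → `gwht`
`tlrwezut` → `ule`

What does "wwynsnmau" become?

Rule — move the last 2 characters to the front (rotate right by 2), then keep one character in every 3, starting at position 1 (positions 1st, 4th, 7th, ...).
Working it through for "wwynsnmau": intermediate "auwwynsnm", final "aws".
(Check on "eyjinquzd": → "zdeyjinqu" → "zyn" ✓)

aws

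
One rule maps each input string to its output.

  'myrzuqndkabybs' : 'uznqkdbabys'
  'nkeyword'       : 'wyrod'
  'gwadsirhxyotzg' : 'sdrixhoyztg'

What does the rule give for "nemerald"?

relad

Looking at the pairs, the operation is to delete the first 3 characters, then swap each adjacent pair of characters (1↔2, 3↔4, ...).
Starting from "nemerald": after the first operation, "erald"; after the second, "relad".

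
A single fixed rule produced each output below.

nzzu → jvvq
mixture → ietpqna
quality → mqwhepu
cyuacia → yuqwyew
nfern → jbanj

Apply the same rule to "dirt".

Looking at the pairs, the operation is to shift every letter 4 places backward in the alphabet (wrapping around).
On "dirt" that produces "zenp".

zenp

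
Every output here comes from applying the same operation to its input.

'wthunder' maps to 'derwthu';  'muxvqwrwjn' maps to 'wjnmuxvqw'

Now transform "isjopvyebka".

The pattern: move the last 3 characters to the front (rotate right by 3), then delete the last character.
"isjopvyebka" → "bkaisjopvye" → "bkaisjopvy".

bkaisjopvy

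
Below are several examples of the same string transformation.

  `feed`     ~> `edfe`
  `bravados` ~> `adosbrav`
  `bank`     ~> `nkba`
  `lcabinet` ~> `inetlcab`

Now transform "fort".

rtfo

What's happening: swap the front and back halves of the string.
So "fort" becomes "rtfo".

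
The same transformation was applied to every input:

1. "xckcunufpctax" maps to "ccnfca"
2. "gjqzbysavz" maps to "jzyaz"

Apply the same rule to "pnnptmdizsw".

npmis

What's happening: keep every other character starting from the second (positions 2nd, 4th, 6th, ...).
Doing the same to "pnnptmdizsw": "npmis".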